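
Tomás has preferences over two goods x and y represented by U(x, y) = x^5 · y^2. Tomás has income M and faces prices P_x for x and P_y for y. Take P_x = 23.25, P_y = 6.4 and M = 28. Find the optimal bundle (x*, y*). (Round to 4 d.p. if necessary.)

x* = 0.8602, y* = 1.25

MU_x/MU_y = (5·y)/(2·x); tangency sets this equal to P_x/P_y.
So 5·P_y·y = 2·P_x·x; combined with the budget, a share 5/7 of income goes to x.
Demand: x*(P_x,P_y,M) = 5/7·M/P_x and y* = 2/7·M/P_y.
At P_x=23.25, P_y=6.4, M=28: x* = 5/7·28/23.25 = 0.8602, y* = 1.25.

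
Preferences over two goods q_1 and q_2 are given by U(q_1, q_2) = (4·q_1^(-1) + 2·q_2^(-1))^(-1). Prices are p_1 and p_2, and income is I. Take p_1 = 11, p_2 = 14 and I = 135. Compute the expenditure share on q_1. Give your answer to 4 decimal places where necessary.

share on q_1 = 0.5563

Numerically q_2/q_1 = 0.626783, so q_1* = 135/(11 + 14·0.626783) = 6.8268 and q_2* = 0.626783·6.8268 = 4.2789.
Expenditure on q_1: 11·6.8268 = 75.095; share = 0.5563.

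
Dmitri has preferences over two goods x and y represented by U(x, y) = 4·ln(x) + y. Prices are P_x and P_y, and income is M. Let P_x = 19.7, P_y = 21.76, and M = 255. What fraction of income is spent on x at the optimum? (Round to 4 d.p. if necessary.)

MU_x = 4/x, MU_y = 1. Tangency: 4/x = P_x/P_y.
So x*(P_x,P_y) = 4·P_y/P_x, independent of income; and y* = (M − 4·P_y)/P_y.
At the given prices: x* = 4·21.76/19.7 = 4.4183, and y* = 7.7188.
Expenditure on x: 19.7·4.4183 = 87.04; share = 0.3413.

share on x = 0.3413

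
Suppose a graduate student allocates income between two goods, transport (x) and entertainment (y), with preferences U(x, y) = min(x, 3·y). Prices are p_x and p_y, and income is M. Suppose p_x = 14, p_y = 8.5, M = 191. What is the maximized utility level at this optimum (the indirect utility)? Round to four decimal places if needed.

V = 11.3465

With perfect complements, no substitution: consume in ratio x:y = 3:1.
Budget: p_x·x + p_y·(1/3)·x = M, so (3·p_x + p_y)·x = 3·M.
Demand: x*(p_x,p_y,M) = 3·M/(3·p_x + p_y), y* = M/(3·p_x + p_y).
Here 3·14 + 8.5 = 50.5, giving x* = 11.3465 and y* = 3.7822.
Utility at the optimum: U(11.3465, 3.7822) = 11.3465.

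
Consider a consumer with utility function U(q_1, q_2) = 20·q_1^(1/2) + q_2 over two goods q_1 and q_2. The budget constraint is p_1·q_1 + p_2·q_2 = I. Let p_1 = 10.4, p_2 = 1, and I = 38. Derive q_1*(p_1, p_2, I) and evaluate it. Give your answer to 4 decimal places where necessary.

q_1* = 0.9246

MU_q_1 = 10/√q_1, MU_q_2 = 1. Tangency: 10/√q_1 = p_1/p_2.
Solve: √q_1 = 10·p_2/p_1, so q_1*(p_1,p_2) = (10·p_2/p_1)², and q_2* = (I − p_1·q_1*)/p_2.
Plugging in: q_1* = (10·1/10.4)² = 0.9246.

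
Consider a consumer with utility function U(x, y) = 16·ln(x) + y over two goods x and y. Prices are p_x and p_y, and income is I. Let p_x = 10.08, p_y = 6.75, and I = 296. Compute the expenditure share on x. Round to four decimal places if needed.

MU_x = 16/x, MU_y = 1. Tangency: 16/x = p_x/p_y.
So x*(p_x,p_y) = 16·p_y/p_x, independent of income; and y* = (I − 16·p_y)/p_y.
At the given prices: x* = 16·6.75/10.08 = 10.7143, and y* = 27.8519.
Expenditure on x: 10.08·10.7143 = 108; share = 0.3649.

share on x = 0.3649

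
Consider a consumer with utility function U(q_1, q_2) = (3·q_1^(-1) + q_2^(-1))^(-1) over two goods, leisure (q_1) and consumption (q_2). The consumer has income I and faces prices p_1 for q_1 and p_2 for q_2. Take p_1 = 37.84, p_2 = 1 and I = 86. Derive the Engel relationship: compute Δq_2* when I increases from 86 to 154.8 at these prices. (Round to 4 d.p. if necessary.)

Δq_2* = 5.9033

MU_q_1 ∝ 3·q_1^(-2), MU_q_2 ∝ q_2^(-2), so MRS = 3·(q_2/q_1)^(2) = p_1/p_2.
Solve for the ratio: q_2/q_1 = [(1/3)·p_1/p_2]^(0.5).
Substitute q_2 = (q_2/q_1)·q_1 into the budget: q_1* = I/(p_1 + p_2·(q_2/q_1)).
Numerically q_2/q_1 = 3.551525, so q_1* = 86/(37.84 + 1·3.551525) = 2.0777 and q_2* = 3.551525·2.0777 = 7.3791.
At I' = 154.8: q_2* = 13.2823. Change: 13.2823 − 7.3791 = 5.9033.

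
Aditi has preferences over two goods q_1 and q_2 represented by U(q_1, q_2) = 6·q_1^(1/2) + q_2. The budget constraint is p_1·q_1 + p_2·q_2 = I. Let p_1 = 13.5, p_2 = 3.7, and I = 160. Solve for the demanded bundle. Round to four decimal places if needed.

q_1* = 0.676, q_2* = 40.7766

Utility is quasi-linear in q_2; the FOC for q_1 is 3/√q_1 = p_1/p_2.
Thus q_1* = (3·p_2/p_1)² — independent of I — with the rest of income spent on q_2.
Plugging in: q_1* = (3·3.7/13.5)² = 0.676, q_2* = 40.7766.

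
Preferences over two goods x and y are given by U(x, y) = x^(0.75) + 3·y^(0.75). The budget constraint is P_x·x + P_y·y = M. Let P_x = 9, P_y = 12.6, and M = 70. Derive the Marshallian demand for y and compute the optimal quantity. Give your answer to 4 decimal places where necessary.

Substitute y = (y/x)·x into the budget: x* = M/(P_x + P_y·(y/x)).
Numerically y/x = 21.084965, so x* = 70/(9 + 12.6·21.084965) = 0.2549 and y* = 21.084965·0.2549 = 5.3735.

y* = 5.3735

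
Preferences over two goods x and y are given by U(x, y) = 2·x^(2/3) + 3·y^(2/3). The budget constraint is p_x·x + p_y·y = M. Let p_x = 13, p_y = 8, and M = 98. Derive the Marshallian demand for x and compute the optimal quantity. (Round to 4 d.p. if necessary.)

x* = 0.7605

From the CES first-order condition, (2/3)·(y/x)^(1/3) = p_x/p_y.
Solve for the ratio: y/x = [(3/2)·p_x/p_y]^(3).
Substitute y = (y/x)·x into the budget: x* = M/(p_x + p_y·(y/x)).
Numerically y/x = 14.482178, so x* = 98/(13 + 8·14.482178) = 0.7605.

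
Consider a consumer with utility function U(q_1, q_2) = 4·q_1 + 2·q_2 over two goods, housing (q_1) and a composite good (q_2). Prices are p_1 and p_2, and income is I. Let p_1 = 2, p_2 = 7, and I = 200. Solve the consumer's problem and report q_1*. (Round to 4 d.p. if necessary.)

q_1* = 100

Numerically: q_1* = 100, q_2* = 0.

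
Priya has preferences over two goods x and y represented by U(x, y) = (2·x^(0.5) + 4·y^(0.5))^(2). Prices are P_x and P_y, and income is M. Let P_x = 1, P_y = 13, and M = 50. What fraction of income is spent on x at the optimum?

Substitute y = (y/x)·x into the budget: x* = M/(P_x + P_y·(y/x)).
Numerically y/x = 0.023669, so x* = 50/(1 + 13·0.023669) = 38.2353 and y* = 0.023669·38.2353 = 0.905.
Expenditure on x: 1·38.2353 = 38.2353; share = 0.7647.

share on x = 0.7647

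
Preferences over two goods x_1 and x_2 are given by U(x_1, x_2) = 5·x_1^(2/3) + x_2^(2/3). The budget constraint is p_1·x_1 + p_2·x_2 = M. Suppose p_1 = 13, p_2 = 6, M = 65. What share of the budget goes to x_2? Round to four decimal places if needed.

From the CES first-order condition, 5·(x_2/x_1)^(1/3) = p_1/p_2.
Solve for the ratio: x_2/x_1 = [(1/5)·p_1/p_2]^(3).
With the ratio pinned down, the budget gives x_1* = M/(p_1 + p_2·(x_2/x_1)) and x_2* = (x_2/x_1)·x_1*.
Numerically x_2/x_1 = 0.08137, so x_1* = 65/(13 + 6·0.08137) = 4.819 and x_2* = 0.08137·4.819 = 0.3921.
Expenditure on x_2: 6·0.3921 = 2.3528; share = 0.0362.

share on x_2 = 0.0362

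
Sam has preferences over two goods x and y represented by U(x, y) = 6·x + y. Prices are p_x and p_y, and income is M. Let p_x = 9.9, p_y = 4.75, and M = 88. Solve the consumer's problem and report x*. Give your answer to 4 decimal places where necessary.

x* = 8.8889

Numerically: x* = 8.8889, y* = 0.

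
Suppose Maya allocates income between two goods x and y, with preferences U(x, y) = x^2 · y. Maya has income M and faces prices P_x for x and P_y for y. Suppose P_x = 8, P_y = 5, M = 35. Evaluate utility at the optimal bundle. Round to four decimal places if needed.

V = 19.8495

Demand: x*(P_x,P_y,M) = 2/3·M/P_x and y* = 1/3·M/P_y.
At P_x=8, P_y=5, M=35: x* = 2/3·35/8 = 2.9167, y* = 2.3333.
Utility at the optimum: U(2.9167, 2.3333) = 19.8495.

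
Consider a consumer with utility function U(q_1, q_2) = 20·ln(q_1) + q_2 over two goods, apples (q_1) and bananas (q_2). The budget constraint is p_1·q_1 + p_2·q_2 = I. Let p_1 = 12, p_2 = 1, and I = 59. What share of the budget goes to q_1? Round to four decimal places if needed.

share on q_1 = 0.339

MU_q_1 = 20/q_1, MU_q_2 = 1. Tangency: 20/q_1 = p_1/p_2.
So q_1*(p_1,p_2) = 20·p_2/p_1, independent of income; and q_2* = (I − 20·p_2)/p_2.
At the given prices: q_1* = 20·1/12 = 1.6667, and q_2* = 39.
Expenditure on q_1: 12·1.6667 = 20; share = 0.339.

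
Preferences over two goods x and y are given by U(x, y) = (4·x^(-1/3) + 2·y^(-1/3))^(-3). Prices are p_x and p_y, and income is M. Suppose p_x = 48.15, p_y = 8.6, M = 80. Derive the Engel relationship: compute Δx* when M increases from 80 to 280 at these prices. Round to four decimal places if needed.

Δx* = 2.9957

MRS = MU_x/MU_y = 2·(y/x)^(4/3). Set equal to p_x/p_y.
Hence y/x = ((1/2)·p_x/p_y)^(1/(4/3)), i.e. raised to the 0.75 power.
With the ratio pinned down, the budget gives x* = M/(p_x + p_y·(y/x)) and y* = (y/x)·x*.
Numerically y/x = 2.164217, so x* = 80/(48.15 + 8.6·2.164217) = 1.1983.
At M' = 280: x* = 4.194. Change: 4.194 − 1.1983 = 2.9957.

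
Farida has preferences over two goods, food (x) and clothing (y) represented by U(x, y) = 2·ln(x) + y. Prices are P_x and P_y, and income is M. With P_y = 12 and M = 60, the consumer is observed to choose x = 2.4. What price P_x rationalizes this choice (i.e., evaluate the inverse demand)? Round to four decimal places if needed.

P_x = 10

Set MRS = P_x/P_y: (2/x)/1 = P_x/P_y.
So x*(P_x,P_y) = 2·P_y/P_x, independent of income; and y* = (M − 2·P_y)/P_y.
Set x* = 2.4 in the demand function and solve for P_x: P_x = 10.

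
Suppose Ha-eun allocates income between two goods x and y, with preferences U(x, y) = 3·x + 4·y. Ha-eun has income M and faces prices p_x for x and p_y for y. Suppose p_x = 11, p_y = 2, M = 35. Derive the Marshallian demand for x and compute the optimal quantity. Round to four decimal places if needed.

x* = 0

Linear utility — the consumer picks whichever good has higher MU/price: 3/11 = 0.2727 vs 4/2 = 2.
y gives more utility per dollar, so spend all income on y: y* = M/p_y, x* = 0.
Numerically: x* = 0, y* = 17.5.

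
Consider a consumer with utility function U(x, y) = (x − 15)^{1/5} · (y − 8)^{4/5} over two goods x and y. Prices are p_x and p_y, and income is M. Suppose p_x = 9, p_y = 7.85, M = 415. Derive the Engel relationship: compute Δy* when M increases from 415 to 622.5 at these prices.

Δy* = 21.1465

This is Cobb-Douglas in (x−15, y−8): tangency gives 0.2·p_y·(y−8) = 0.8·p_x·(x−15).
After buying the subsistence bundle (15, 8), a share 0.2 of the remaining income goes to x: x* = 15 + 0.2·(M − 15p_x − 8p_y)/p_x.
Discretionary income = 415 − 15·9 − 8·7.85 = 217.2; y* = 8 + 0.8·217.2/7.85 = 30.135.
At M' = 622.5: y* = 51.2815. Change: 51.2815 − 30.135 = 21.1465.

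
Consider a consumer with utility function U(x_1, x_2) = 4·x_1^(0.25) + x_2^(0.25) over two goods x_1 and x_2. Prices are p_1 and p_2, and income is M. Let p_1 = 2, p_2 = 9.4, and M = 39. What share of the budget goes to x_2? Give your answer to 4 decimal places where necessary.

MRS = MU_x_1/MU_x_2 = 4·(x_2/x_1)^(0.75). Set equal to p_1/p_2.
Hence x_2/x_1 = ((1/4)·p_1/p_2)^(1/(0.75)), i.e. raised to the 4/3 power.
With the ratio pinned down, the budget gives x_1* = M/(p_1 + p_2·(x_2/x_1)) and x_2* = (x_2/x_1)·x_1*.
Numerically x_2/x_1 = 0.020004, so x_1* = 39/(2 + 9.4·0.020004) = 17.8242 and x_2* = 0.020004·17.8242 = 0.3566.
Expenditure on x_2: 9.4·0.3566 = 3.3517; share = 0.0859.

share on x_2 = 0.0859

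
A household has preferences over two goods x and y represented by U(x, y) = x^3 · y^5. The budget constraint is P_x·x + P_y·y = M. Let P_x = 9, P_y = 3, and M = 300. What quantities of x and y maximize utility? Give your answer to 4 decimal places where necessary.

x* = 12.5, y* = 62.5

MU_x/MU_y = (3·y)/(5·x); tangency sets this equal to P_x/P_y.
So 3·P_y·y = 5·P_x·x; combined with the budget, a share 0.375 of income goes to x.
Demand: x*(P_x,P_y,M) = 0.375·M/P_x and y* = 0.625·M/P_y.
At P_x=9, P_y=3, M=300: x* = 0.375·300/9 = 12.5, y* = 62.5.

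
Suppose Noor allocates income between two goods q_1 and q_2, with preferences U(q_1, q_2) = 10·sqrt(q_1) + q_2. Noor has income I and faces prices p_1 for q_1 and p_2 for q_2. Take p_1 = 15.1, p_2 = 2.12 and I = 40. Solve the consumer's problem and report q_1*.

q_1* = 0.4928

Set MRS = p_1/p_2: 5·q_1^(−1/2) = p_1/p_2.
Thus q_1* = (5·p_2/p_1)² — independent of I — with the rest of income spent on q_2.
Plugging in: q_1* = (5·2.12/15.1)² = 0.4928.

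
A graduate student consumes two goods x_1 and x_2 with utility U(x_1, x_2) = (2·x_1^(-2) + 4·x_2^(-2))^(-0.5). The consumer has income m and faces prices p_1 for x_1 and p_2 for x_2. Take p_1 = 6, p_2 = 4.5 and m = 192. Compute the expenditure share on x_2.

share on x_2 = 0.5098

MU_x_1 ∝ 2·x_1^(-3), MU_x_2 ∝ 4·x_2^(-3), so MRS = (1/2)·(x_2/x_1)^(3) = p_1/p_2.
Hence x_2/x_1 = (2·p_1/p_2)^(1/(3)), i.e. raised to the 1/3 power.
With the ratio pinned down, the budget gives x_1* = m/(p_1 + p_2·(x_2/x_1)) and x_2* = (x_2/x_1)·x_1*.
Numerically x_2/x_1 = 1.386723, so x_1* = 192/(6 + 4.5·1.386723) = 15.686 and x_2* = 1.386723·15.686 = 21.7521.
Expenditure on x_2: 4.5·21.7521 = 97.8843; share = 0.5098.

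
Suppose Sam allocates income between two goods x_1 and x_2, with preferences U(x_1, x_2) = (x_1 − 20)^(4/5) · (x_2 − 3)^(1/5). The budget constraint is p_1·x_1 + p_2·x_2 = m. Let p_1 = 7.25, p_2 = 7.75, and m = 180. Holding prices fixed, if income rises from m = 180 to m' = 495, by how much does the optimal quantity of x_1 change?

Δx_1* = 34.7586

MRS = 4·(x_2−3)/(x_1−20). Tangency with p_1/p_2 gives x_2−3 = (1/4)·(p_1/p_2)·(x_1−20).
Substituting into the budget: x_1* = 20 + 0.8·(m − 20·p_1 − 3·p_2)/p_1, and x_2* = 3 + 0.2·(…)/p_2.
Discretionary income = 180 − 20·7.25 − 3·7.75 = 11.75; x_1* = 20 + 0.8·11.75/7.25 = 21.2966.
At m' = 495: x_1* = 56.0552. Change: 56.0552 − 21.2966 = 34.7586.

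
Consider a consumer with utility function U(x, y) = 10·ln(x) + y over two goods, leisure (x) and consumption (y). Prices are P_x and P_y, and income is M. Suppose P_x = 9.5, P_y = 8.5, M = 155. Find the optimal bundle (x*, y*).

x* = 8.9474, y* = 8.2353

Set MRS = P_x/P_y: (10/x)/1 = P_x/P_y.
So x*(P_x,P_y) = 10·P_y/P_x, independent of income; and y* = (M − 10·P_y)/P_y.
At the given prices: x* = 10·8.5/9.5 = 8.9474, and y* = 8.2353.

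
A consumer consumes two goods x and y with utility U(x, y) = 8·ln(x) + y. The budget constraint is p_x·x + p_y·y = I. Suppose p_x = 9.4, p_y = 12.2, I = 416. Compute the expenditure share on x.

Set MRS = p_x/p_y: (8/x)/1 = p_x/p_y.
So x*(p_x,p_y) = 8·p_y/p_x, independent of income; and y* = (I − 8·p_y)/p_y.
At the given prices: x* = 8·12.2/9.4 = 10.383, and y* = 26.0984.
Expenditure on x: 9.4·10.383 = 97.6; share = 0.2346.

share on x = 0.2346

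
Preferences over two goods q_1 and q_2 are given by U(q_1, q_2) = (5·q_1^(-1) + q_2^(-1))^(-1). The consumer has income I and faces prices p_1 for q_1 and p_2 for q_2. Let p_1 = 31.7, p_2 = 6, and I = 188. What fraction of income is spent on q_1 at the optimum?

From the CES first-order condition, 5·(q_2/q_1)^(2) = p_1/p_2.
Solve for the ratio: q_2/q_1 = [(1/5)·p_1/p_2]^(0.5).
Substitute q_2 = (q_2/q_1)·q_1 into the budget: q_1* = I/(p_1 + p_2·(q_2/q_1)).
Numerically q_2/q_1 = 1.027943, so q_1* = 188/(31.7 + 6·1.027943) = 4.9647 and q_2* = 1.027943·4.9647 = 5.1034.
Expenditure on q_1: 31.7·4.9647 = 157.3797; share = 0.8371.

share on q_1 = 0.8371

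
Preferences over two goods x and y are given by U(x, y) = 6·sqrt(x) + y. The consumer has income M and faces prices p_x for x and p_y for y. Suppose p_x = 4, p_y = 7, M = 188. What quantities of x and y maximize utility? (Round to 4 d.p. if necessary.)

x* = 27.5625, y* = 11.1071

Utility is quasi-linear in y; the FOC for x is 3/√x = p_x/p_y.
Thus x* = (3·p_y/p_x)² — independent of M — with the rest of income spent on y.
Plugging in: x* = (3·7/4)² = 27.5625, y* = 11.1071.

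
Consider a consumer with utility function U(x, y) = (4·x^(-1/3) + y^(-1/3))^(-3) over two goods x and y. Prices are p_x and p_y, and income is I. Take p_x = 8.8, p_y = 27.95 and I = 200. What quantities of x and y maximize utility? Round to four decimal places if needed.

x* = 15.4399, y* = 2.2944

MU_x ∝ 4·x^(-4/3), MU_y ∝ y^(-4/3), so MRS = 4·(y/x)^(4/3) = p_x/p_y.
Hence y/x = ((1/4)·p_x/p_y)^(1/(4/3)), i.e. raised to the 0.75 power.
Substitute y = (y/x)·x into the budget: x* = I/(p_x + p_y·(y/x)).
Numerically y/x = 0.148604, so x* = 200/(8.8 + 27.95·0.148604) = 15.4399 and y* = 0.148604·15.4399 = 2.2944.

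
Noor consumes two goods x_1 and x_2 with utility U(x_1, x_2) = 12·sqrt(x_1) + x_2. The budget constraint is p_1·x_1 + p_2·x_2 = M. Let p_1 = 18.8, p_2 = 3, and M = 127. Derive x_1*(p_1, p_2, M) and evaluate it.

Utility is quasi-linear in x_2; the FOC for x_1 is 6/√x_1 = p_1/p_2.
Thus x_1* = (6·p_2/p_1)² — independent of M — with the rest of income spent on x_2.
Plugging in: x_1* = (6·3/18.8)² = 0.9167.

x_1* = 0.9167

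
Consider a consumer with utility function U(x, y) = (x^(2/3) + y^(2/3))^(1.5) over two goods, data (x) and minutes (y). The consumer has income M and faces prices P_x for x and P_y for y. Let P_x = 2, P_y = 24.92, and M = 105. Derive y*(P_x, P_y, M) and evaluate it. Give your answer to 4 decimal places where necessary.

MU_x ∝ x^(-1/3), MU_y ∝ y^(-1/3), so MRS = (y/x)^(1/3) = P_x/P_y.
Hence y/x = (P_x/P_y)^(1/(1/3)), i.e. raised to the 3 power.
Substitute y = (y/x)·x into the budget: x* = M/(P_x + P_y·(y/x)).
Numerically y/x = 0.000517, so x* = 105/(2 + 24.92·0.000517) = 52.164 and y* = 0.000517·52.164 = 0.027.

y* = 0.027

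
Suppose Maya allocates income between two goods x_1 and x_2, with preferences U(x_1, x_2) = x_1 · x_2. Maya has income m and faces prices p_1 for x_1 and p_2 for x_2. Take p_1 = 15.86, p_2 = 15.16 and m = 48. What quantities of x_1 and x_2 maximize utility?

The MRS is x_2/x_1. Set MRS = p_1/p_2.
Rearranging, p_2·x_2 = p_1·x_1. Substituting into the budget gives p_1·x_1·(1 + 1) = m.
Demand: x_1*(p_1,p_2,m) = 0.5·m/p_1 and x_2* = 0.5·m/p_2.
At p_1=15.86, p_2=15.16, m=48: x_1* = 0.5·48/15.86 = 1.5132, x_2* = 1.5831.

x_1* = 1.5132, x_2* = 1.5831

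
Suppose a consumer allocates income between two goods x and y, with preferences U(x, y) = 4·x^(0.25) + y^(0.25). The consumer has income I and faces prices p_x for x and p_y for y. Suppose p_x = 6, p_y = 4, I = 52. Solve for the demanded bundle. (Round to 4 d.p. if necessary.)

x* = 7.3429, y* = 1.9857

MRS = MU_x/MU_y = 4·(y/x)^(0.75). Set equal to p_x/p_y.
Hence y/x = ((1/4)·p_x/p_y)^(1/(0.75)), i.e. raised to the 4/3 power.
With the ratio pinned down, the budget gives x* = I/(p_x + p_y·(y/x)) and y* = (y/x)·x*.
Numerically y/x = 0.270422, so x* = 52/(6 + 4·0.270422) = 7.3429 and y* = 0.270422·7.3429 = 1.9857.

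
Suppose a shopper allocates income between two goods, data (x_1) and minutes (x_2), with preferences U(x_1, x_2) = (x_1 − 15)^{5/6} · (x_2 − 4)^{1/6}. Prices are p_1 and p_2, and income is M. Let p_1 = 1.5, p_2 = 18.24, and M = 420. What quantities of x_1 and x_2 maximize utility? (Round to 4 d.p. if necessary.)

x_1* = 195.3, x_2* = 6.9655

Let x_1' = x_1−15, x_2' = x_2−4. MRS = 5·x_2'/x_1' = p_1/p_2.
After buying the subsistence bundle (15, 4), a share 5/6 of the remaining income goes to x_1: x_1* = 15 + 5/6·(M − 15p_1 − 4p_2)/p_1.
Discretionary income = 420 − 15·1.5 − 4·18.24 = 324.54; x_1* = 15 + 5/6·324.54/1.5 = 195.3; x_2* = 4 + 1/6·324.54/18.24 = 6.9655.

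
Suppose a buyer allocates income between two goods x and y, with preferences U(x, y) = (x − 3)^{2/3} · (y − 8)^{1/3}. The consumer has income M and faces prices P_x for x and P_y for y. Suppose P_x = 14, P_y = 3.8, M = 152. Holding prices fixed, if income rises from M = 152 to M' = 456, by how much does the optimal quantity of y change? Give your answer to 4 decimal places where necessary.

Δy* = 26.6667

Let x' = x−3, y' = y−8. MRS = 2·y'/x' = P_x/P_y.
Substituting into the budget: x* = 3 + 2/3·(M − 3·P_x − 8·P_y)/P_x, and y* = 8 + 1/3·(…)/P_y.
Discretionary income = 152 − 3·14 − 8·3.8 = 79.6; y* = 8 + 1/3·79.6/3.8 = 14.9825.
At M' = 456: y* = 41.6491. Change: 41.6491 − 14.9825 = 26.6667.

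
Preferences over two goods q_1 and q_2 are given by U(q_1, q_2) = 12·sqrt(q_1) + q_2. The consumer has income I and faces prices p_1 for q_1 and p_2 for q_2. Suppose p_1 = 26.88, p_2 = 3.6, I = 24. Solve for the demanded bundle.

q_1* = 0.6457, q_2* = 1.8452

Thus q_1* = (6·p_2/p_1)² — independent of I — with the rest of income spent on q_2.
Plugging in: q_1* = (6·3.6/26.88)² = 0.6457, q_2* = 1.8452.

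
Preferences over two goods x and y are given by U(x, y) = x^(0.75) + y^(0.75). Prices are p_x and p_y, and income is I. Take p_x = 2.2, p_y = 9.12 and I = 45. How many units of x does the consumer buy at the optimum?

Numerically y/x = 0.003386, so x* = 45/(2.2 + 9.12·0.003386) = 20.1714.

x* = 20.1714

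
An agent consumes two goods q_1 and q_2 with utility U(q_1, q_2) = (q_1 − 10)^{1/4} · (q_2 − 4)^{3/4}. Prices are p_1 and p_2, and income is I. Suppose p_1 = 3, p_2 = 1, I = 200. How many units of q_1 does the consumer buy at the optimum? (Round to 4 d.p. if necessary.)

After buying the subsistence bundle (10, 4), a share 0.25 of the remaining income goes to q_1: q_1* = 10 + 0.25·(I − 10p_1 − 4p_2)/p_1.
Discretionary income = 200 − 10·3 − 4·1 = 166; q_1* = 10 + 0.25·166/3 = 23.8333.

q_1* = 23.8333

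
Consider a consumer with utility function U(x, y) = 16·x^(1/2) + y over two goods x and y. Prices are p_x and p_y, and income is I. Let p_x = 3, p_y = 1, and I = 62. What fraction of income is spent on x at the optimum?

MU_x = 8/√x, MU_y = 1. Tangency: 8/√x = p_x/p_y.
Solve: √x = 8·p_y/p_x, so x*(p_x,p_y) = (8·p_y/p_x)², and y* = (I − p_x·x*)/p_y.
Plugging in: x* = (8·1/3)² = 7.1111, y* = 40.6667.
Expenditure on x: 3·7.1111 = 21.3333; share = 0.3441.

share on x = 0.3441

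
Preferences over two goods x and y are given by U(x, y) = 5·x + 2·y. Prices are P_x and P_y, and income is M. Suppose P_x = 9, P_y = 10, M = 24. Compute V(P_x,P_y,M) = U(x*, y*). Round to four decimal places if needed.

V = 13.3333

Linear utility — the consumer picks whichever good has higher MU/price: 5/9 = 0.5556 vs 2/10 = 0.2.
x gives more utility per dollar, so spend all income on x: x* = M/P_x, y* = 0.
Numerically: x* = 2.6667, y* = 0.
Utility at the optimum: U(2.6667, 0) = 13.3333.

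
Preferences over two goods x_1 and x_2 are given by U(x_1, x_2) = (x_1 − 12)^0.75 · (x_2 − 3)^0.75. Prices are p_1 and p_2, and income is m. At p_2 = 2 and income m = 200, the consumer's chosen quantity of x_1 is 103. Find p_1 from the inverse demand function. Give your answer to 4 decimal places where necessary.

This is Cobb-Douglas in (x_1−12, x_2−3): tangency gives 0.75·p_2·(x_2−3) = 0.75·p_1·(x_1−12).
Substituting into the budget: x_1* = 12 + 0.5·(m − 12·p_1 − 3·p_2)/p_1, and x_2* = 3 + 0.5·(…)/p_2.
Set x_1* = 103 in the demand function and solve for p_1: p_1 = 1.

p_1 = 1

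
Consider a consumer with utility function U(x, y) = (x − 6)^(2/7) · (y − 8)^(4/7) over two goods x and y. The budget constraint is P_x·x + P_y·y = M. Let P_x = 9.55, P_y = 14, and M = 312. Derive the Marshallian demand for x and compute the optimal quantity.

x* = 10.9808

After buying the subsistence bundle (6, 8), a share 1/3 of the remaining income goes to x: x* = 6 + 1/3·(M − 6P_x − 8P_y)/P_x.
Discretionary income = 312 − 6·9.55 − 8·14 = 142.7; x* = 6 + 1/3·142.7/9.55 = 10.9808.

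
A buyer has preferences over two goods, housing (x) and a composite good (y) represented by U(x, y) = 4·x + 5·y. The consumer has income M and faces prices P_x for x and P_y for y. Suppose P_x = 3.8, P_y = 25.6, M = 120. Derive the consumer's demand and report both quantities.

Perfect substitutes: compare marginal utility per dollar. 4/P_x vs 5/P_y → 1.0526 vs 0.1953.
x gives more utility per dollar, so spend all income on x: x* = M/P_x, y* = 0.
Numerically: x* = 31.5789, y* = 0.

x* = 31.5789, y* = 0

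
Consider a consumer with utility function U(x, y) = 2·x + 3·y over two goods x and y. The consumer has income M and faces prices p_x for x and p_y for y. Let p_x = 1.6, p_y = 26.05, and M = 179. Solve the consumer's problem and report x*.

Perfect substitutes: compare marginal utility per dollar. 2/p_x vs 3/p_y → 1.25 vs 0.1152.
x gives more utility per dollar, so spend all income on x: x* = M/p_x, y* = 0.
Numerically: x* = 111.875, y* = 0.

x* = 111.875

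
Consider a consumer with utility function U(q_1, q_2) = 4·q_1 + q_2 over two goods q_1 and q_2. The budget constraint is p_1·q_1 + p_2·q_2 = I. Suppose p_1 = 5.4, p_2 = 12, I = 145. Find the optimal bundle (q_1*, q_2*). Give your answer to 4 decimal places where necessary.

Perfect substitutes: compare marginal utility per dollar. 4/p_1 vs 1/p_2 → 0.7407 vs 0.0833.
q_1 gives more utility per dollar, so spend all income on q_1: q_1* = I/p_1, q_2* = 0.
Numerically: q_1* = 26.8519, q_2* = 0.

q_1* = 26.8519, q_2* = 0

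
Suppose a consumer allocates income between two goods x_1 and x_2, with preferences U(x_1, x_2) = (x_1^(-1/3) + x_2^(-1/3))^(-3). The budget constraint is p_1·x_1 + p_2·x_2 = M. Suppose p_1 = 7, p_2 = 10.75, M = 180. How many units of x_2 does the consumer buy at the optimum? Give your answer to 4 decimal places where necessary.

MRS = MU_x_1/MU_x_2 = (x_2/x_1)^(4/3). Set equal to p_1/p_2.
Solve for the ratio: x_2/x_1 = [p_1/p_2]^(0.75).
Substitute x_2 = (x_2/x_1)·x_1 into the budget: x_1* = M/(p_1 + p_2·(x_2/x_1)).
Numerically x_2/x_1 = 0.724882, so x_1* = 180/(7 + 10.75·0.724882) = 12.1683 and x_2* = 0.724882·12.1683 = 8.8206.

x_2* = 8.8206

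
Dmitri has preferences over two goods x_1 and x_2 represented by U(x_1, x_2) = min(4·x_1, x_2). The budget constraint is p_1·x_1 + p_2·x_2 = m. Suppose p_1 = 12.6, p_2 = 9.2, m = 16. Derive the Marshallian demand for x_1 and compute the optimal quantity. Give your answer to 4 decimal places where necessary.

x_1* = 0.3239

With perfect complements, no substitution: consume in ratio x_1:x_2 = 1:4.
Budget: p_1·x_1 + p_2·4·x_1 = m, so (p_1 + 4·p_2)·x_1 = m.
Demand: x_1*(p_1,p_2,m) = m/(p_1 + 4·p_2), x_2* = 4·m/(p_1 + 4·p_2).
Here 12.6 + 4·9.2 = 49.4, giving x_1* = 0.3239.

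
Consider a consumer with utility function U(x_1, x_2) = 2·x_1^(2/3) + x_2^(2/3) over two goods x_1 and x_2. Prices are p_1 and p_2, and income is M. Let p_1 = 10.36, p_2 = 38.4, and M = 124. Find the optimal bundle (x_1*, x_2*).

x_1* = 11.8612, x_2* = 0.0291

From the CES first-order condition, 2·(x_2/x_1)^(1/3) = p_1/p_2.
Solve for the ratio: x_2/x_1 = [(1/2)·p_1/p_2]^(3).
Substitute x_2 = (x_2/x_1)·x_1 into the budget: x_1* = M/(p_1 + p_2·(x_2/x_1)).
Numerically x_2/x_1 = 0.002455, so x_1* = 124/(10.36 + 38.4·0.002455) = 11.8612 and x_2* = 0.002455·11.8612 = 0.0291.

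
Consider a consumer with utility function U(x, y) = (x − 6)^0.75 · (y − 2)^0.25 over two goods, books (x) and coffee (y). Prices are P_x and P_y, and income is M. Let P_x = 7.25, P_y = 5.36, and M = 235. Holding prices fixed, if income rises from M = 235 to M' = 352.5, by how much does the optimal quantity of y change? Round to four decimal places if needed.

This is Cobb-Douglas in (x−6, y−2): tangency gives 0.75·P_y·(y−2) = 0.25·P_x·(x−6).
Substituting into the budget: x* = 6 + 0.75·(M − 6·P_x − 2·P_y)/P_x, and y* = 2 + 0.25·(…)/P_y.
Discretionary income = 235 − 6·7.25 − 2·5.36 = 180.78; y* = 2 + 0.25·180.78/5.36 = 10.4319.
At M' = 352.5: y* = 15.9123. Change: 15.9123 − 10.4319 = 5.4804.

Δy* = 5.4804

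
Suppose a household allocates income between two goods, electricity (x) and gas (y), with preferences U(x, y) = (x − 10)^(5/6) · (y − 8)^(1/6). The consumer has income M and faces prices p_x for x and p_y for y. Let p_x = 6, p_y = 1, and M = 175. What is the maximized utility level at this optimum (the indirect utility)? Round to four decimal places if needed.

Let x' = x−10, y' = y−8. MRS = 5·y'/x' = p_x/p_y.
After buying the subsistence bundle (10, 8), a share 5/6 of the remaining income goes to x: x* = 10 + 5/6·(M − 10p_x − 8p_y)/p_x.
Discretionary income = 175 − 10·6 − 8·1 = 107; x* = 10 + 5/6·107/6 = 24.8611; y* = 8 + 1/6·107/1 = 25.8333.
Utility at the optimum: U(24.8611, 25.8333) = 15.3196.

V = 15.3196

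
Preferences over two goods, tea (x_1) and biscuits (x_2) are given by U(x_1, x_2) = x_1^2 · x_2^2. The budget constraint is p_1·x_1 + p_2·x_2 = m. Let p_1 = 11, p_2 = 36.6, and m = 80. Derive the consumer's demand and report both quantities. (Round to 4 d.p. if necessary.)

x_1* = 3.6364, x_2* = 1.0929

Demand: x_1*(p_1,p_2,m) = 0.5·m/p_1 and x_2* = 0.5·m/p_2.
At p_1=11, p_2=36.6, m=80: x_1* = 0.5·80/11 = 3.6364, x_2* = 1.0929.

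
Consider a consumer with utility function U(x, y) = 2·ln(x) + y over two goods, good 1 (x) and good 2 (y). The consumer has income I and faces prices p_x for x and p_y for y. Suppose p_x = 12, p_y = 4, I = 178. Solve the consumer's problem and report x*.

x* = 0.6667

So x*(p_x,p_y) = 2·p_y/p_x, independent of income; and y* = (I − 2·p_y)/p_y.
At the given prices: x* = 2·4/12 = 0.6667.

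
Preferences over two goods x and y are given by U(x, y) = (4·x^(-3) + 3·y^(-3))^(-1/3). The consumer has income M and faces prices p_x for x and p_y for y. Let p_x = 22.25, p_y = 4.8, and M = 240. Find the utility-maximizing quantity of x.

x* = 8.3321

MU_x ∝ 4·x^(-4), MU_y ∝ 3·y^(-4), so MRS = (4/3)·(y/x)^(4) = p_x/p_y.
Hence y/x = ((3/4)·p_x/p_y)^(1/(4)), i.e. raised to the 0.25 power.
Substitute y = (y/x)·x into the budget: x* = M/(p_x + p_y·(y/x)).
Numerically y/x = 1.365487, so x* = 240/(22.25 + 4.8·1.365487) = 8.3321.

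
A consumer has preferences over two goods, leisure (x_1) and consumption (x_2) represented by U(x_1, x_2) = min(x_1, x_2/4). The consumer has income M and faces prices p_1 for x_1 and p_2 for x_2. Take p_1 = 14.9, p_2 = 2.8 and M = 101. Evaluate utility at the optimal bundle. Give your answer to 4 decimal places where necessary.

Leontief preferences: the optimum is at the kink where x_1/1 = x_2/4, i.e. x_2 = 4·x_1.
Budget: p_1·x_1 + p_2·4·x_1 = M, so (p_1 + 4·p_2)·x_1 = M.
Demand: x_1*(p_1,p_2,M) = M/(p_1 + 4·p_2), x_2* = 4·M/(p_1 + 4·p_2).
Here 14.9 + 4·2.8 = 26.1, giving x_1* = 3.8697 and x_2* = 15.4789.
Utility at the optimum: U(3.8697, 15.4789) = 3.8697.

V = 3.8697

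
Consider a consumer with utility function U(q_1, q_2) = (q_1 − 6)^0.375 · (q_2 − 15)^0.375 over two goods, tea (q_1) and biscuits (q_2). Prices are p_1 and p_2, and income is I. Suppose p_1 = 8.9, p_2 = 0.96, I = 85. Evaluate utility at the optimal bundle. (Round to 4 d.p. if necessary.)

This is Cobb-Douglas in (q_1−6, q_2−15): tangency gives 0.375·p_2·(q_2−15) = 0.375·p_1·(q_1−6).
Substituting into the budget: q_1* = 6 + 0.5·(I − 6·p_1 − 15·p_2)/p_1, and q_2* = 15 + 0.5·(…)/p_2.
Discretionary income = 85 − 6·8.9 − 15·0.96 = 17.2; q_1* = 6 + 0.5·17.2/8.9 = 6.9663; q_2* = 15 + 0.5·17.2/0.96 = 23.9583.
Utility at the optimum: U(6.9663, 23.9583) = 2.2465.

V = 2.2465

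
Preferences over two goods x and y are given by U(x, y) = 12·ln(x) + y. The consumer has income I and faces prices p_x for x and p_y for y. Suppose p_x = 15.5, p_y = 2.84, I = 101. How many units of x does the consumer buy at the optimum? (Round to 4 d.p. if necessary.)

x* = 2.1987

Set MRS = p_x/p_y: (12/x)/1 = p_x/p_y.
So x*(p_x,p_y) = 12·p_y/p_x, independent of income; and y* = (I − 12·p_y)/p_y.
At the given prices: x* = 12·2.84/15.5 = 2.1987.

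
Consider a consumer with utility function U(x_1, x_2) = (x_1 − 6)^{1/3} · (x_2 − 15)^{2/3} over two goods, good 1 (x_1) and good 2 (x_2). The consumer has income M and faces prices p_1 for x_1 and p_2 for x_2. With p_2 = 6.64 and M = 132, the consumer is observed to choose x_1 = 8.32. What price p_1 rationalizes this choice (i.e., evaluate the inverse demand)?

p_1 = 2.5

MRS = (1/2)·(x_2−15)/(x_1−6). Tangency with p_1/p_2 gives x_2−15 = 2·(p_1/p_2)·(x_1−6).
Substituting into the budget: x_1* = 6 + 1/3·(M − 6·p_1 − 15·p_2)/p_1, and x_2* = 15 + 2/3·(…)/p_2.
Set x_1* = 8.32 in the demand function and solve for p_1: p_1 = 2.5.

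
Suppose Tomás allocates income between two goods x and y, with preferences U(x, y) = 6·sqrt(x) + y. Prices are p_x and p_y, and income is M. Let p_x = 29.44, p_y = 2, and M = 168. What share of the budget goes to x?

share on x = 0.0073

Set MRS = p_x/p_y: 3·x^(−1/2) = p_x/p_y.
Thus x* = (3·p_y/p_x)² — independent of M — with the rest of income spent on y.
Plugging in: x* = (3·2/29.44)² = 0.0415, y* = 83.3886.
Expenditure on x: 29.44·0.0415 = 1.2228; share = 0.0073.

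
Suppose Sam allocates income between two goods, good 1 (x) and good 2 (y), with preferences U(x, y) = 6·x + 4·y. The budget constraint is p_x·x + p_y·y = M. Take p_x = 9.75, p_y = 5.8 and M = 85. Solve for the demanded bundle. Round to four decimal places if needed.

Linear utility — the consumer picks whichever good has higher MU/price: 6/9.75 = 0.6154 vs 4/5.8 = 0.6897.
y gives more utility per dollar, so spend all income on y: y* = M/p_y, x* = 0.
Numerically: x* = 0, y* = 14.6552.

x* = 0, y* = 14.6552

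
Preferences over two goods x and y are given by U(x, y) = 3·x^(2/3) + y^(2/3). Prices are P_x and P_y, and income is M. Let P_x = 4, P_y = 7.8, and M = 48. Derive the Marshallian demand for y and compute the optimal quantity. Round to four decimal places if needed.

From the CES first-order condition, 3·(y/x)^(1/3) = P_x/P_y.
Solve for the ratio: y/x = [(1/3)·P_x/P_y]^(3).
With the ratio pinned down, the budget gives x* = M/(P_x + P_y·(y/x)) and y* = (y/x)·x*.
Numerically y/x = 0.004995, so x* = 48/(4 + 7.8·0.004995) = 11.8842 and y* = 0.004995·11.8842 = 0.0594.

y* = 0.0594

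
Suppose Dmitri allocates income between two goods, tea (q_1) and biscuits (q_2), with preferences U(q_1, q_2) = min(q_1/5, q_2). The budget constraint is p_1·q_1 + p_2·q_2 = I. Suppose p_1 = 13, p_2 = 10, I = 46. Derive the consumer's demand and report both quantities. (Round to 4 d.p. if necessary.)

q_1* = 3.0667, q_2* = 0.6133

Leontief preferences: the optimum is at the kink where q_1/5 = q_2/1, i.e. q_2 = (1/5)·q_1.
Budget: p_1·q_1 + p_2·(1/5)·q_1 = I, so (5·p_1 + p_2)·q_1 = 5·I.
Demand: q_1*(p_1,p_2,I) = 5·I/(5·p_1 + p_2), q_2* = I/(5·p_1 + p_2).
Here 5·13 + 10 = 75, giving q_1* = 3.0667 and q_2* = 0.6133.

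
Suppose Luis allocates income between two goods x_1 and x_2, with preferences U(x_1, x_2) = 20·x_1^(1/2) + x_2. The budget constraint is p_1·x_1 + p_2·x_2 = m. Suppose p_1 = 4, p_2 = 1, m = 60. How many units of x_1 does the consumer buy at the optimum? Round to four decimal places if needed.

Utility is quasi-linear in x_2; the FOC for x_1 is 10/√x_1 = p_1/p_2.
Thus x_1* = (10·p_2/p_1)² — independent of m — with the rest of income spent on x_2.
Plugging in: x_1* = (10·1/4)² = 6.25.

x_1* = 6.25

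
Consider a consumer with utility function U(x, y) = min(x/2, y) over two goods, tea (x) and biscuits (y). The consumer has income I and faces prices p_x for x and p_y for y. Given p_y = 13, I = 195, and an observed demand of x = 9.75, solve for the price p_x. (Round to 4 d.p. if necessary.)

p_x = 13.5

Leontief preferences: the optimum is at the kink where x/2 = y/1, i.e. y = (1/2)·x.
Budget: p_x·x + p_y·(1/2)·x = I, so (2·p_x + p_y)·x = 2·I.
Demand: x*(p_x,p_y,I) = 2·I/(2·p_x + p_y), y* = I/(2·p_x + p_y).
Set x* = 9.75 in the demand function and solve for p_x: p_x = 13.5.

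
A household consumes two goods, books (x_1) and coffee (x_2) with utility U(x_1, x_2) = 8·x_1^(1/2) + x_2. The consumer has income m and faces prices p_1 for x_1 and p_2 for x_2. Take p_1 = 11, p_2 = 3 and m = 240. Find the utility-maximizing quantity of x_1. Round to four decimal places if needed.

Solve: √x_1 = 4·p_2/p_1, so x_1*(p_1,p_2) = (4·p_2/p_1)², and x_2* = (m − p_1·x_1*)/p_2.
Plugging in: x_1* = (4·3/11)² = 1.1901.

x_1* = 1.1901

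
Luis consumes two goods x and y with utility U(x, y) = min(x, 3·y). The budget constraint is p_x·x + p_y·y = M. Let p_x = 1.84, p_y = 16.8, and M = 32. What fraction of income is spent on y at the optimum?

Here 3·1.84 + 16.8 = 22.32, giving x* = 4.3011 and y* = 1.4337.
Expenditure on y: 16.8·1.4337 = 24.086; share = 0.7527.

share on y = 0.7527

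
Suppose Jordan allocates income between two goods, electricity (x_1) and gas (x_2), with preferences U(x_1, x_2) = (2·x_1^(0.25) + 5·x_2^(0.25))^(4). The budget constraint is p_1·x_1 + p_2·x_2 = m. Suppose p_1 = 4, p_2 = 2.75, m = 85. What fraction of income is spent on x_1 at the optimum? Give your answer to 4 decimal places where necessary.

share on x_1 = 0.2064

Numerically x_2/x_1 = 5.591862, so x_1* = 85/(4 + 2.75·5.591862) = 4.3865 and x_2* = 5.591862·4.3865 = 24.5287.
Expenditure on x_1: 4·4.3865 = 17.546; share = 0.2064.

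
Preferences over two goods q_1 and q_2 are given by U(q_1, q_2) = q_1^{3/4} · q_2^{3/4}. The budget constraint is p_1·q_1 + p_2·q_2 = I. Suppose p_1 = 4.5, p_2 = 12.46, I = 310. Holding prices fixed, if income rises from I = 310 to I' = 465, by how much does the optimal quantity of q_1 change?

Δq_1* = 17.2222

The MRS is q_2/q_1. Set MRS = p_1/p_2.
Rearranging, p_2·q_2 = p_1·q_1. Substituting into the budget gives p_1·q_1·(1 + 1) = I.
Demand: q_1*(p_1,p_2,I) = 0.5·I/p_1 and q_2* = 0.5·I/p_2.
At p_1=4.5, p_2=12.46, I=310: q_1* = 0.5·310/4.5 = 34.4444.
At I' = 465: q_1* = 51.6667. Change: 51.6667 − 34.4444 = 17.2222.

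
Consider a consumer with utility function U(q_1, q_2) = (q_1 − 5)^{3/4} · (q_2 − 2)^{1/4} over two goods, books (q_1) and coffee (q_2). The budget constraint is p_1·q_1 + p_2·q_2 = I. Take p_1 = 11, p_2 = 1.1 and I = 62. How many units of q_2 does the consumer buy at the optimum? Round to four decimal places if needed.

Let q_1' = q_1−5, q_2' = q_2−2. MRS = 3·q_2'/q_1' = p_1/p_2.
Substituting into the budget: q_1* = 5 + 0.75·(I − 5·p_1 − 2·p_2)/p_1, and q_2* = 2 + 0.25·(…)/p_2.
Discretionary income = 62 − 5·11 − 2·1.1 = 4.8; q_2* = 2 + 0.25·4.8/1.1 = 3.0909.

q_2* = 3.0909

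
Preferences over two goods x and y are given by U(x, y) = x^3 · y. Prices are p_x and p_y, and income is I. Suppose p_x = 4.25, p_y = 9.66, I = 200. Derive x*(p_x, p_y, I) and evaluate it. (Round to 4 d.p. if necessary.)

The MRS is 3·y/x. Set MRS = p_x/p_y.
Rearranging, p_y·y = (1/3)·p_x·x. Substituting into the budget gives p_x·x·(1 + (1/3)) = I.
Demand: x*(p_x,p_y,I) = 0.75·I/p_x and y* = 0.25·I/p_y.
At p_x=4.25, p_y=9.66, I=200: x* = 0.75·200/4.25 = 35.2941.

x* = 35.2941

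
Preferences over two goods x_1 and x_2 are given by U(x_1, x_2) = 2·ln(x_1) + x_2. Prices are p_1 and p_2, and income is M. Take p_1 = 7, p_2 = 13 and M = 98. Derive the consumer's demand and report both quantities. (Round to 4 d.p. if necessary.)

x_1* = 3.7143, x_2* = 5.5385

So x_1*(p_1,p_2) = 2·p_2/p_1, independent of income; and x_2* = (M − 2·p_2)/p_2.
At the given prices: x_1* = 2·13/7 = 3.7143, and x_2* = 5.5385.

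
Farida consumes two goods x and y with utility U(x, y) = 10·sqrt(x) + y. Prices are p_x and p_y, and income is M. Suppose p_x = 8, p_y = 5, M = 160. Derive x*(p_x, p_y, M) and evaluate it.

MU_x = 5/√x, MU_y = 1. Tangency: 5/√x = p_x/p_y.
Thus x* = (5·p_y/p_x)² — independent of M — with the rest of income spent on y.
Plugging in: x* = (5·5/8)² = 9.7656.

x* = 9.7656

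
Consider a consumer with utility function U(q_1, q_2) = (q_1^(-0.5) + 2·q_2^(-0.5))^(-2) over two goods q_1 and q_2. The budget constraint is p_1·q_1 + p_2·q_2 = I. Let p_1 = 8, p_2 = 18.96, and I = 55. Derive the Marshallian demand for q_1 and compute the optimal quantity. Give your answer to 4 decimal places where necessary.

MRS = MU_q_1/MU_q_2 = (1/2)·(q_2/q_1)^(1.5). Set equal to p_1/p_2.
Hence q_2/q_1 = (2·p_1/p_2)^(1/(1.5)), i.e. raised to the 2/3 power.
With the ratio pinned down, the budget gives q_1* = I/(p_1 + p_2·(q_2/q_1)) and q_2* = (q_2/q_1)·q_1*.
Numerically q_2/q_1 = 0.893006, so q_1* = 55/(8 + 18.96·0.893006) = 2.2061.

q_1* = 2.2061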